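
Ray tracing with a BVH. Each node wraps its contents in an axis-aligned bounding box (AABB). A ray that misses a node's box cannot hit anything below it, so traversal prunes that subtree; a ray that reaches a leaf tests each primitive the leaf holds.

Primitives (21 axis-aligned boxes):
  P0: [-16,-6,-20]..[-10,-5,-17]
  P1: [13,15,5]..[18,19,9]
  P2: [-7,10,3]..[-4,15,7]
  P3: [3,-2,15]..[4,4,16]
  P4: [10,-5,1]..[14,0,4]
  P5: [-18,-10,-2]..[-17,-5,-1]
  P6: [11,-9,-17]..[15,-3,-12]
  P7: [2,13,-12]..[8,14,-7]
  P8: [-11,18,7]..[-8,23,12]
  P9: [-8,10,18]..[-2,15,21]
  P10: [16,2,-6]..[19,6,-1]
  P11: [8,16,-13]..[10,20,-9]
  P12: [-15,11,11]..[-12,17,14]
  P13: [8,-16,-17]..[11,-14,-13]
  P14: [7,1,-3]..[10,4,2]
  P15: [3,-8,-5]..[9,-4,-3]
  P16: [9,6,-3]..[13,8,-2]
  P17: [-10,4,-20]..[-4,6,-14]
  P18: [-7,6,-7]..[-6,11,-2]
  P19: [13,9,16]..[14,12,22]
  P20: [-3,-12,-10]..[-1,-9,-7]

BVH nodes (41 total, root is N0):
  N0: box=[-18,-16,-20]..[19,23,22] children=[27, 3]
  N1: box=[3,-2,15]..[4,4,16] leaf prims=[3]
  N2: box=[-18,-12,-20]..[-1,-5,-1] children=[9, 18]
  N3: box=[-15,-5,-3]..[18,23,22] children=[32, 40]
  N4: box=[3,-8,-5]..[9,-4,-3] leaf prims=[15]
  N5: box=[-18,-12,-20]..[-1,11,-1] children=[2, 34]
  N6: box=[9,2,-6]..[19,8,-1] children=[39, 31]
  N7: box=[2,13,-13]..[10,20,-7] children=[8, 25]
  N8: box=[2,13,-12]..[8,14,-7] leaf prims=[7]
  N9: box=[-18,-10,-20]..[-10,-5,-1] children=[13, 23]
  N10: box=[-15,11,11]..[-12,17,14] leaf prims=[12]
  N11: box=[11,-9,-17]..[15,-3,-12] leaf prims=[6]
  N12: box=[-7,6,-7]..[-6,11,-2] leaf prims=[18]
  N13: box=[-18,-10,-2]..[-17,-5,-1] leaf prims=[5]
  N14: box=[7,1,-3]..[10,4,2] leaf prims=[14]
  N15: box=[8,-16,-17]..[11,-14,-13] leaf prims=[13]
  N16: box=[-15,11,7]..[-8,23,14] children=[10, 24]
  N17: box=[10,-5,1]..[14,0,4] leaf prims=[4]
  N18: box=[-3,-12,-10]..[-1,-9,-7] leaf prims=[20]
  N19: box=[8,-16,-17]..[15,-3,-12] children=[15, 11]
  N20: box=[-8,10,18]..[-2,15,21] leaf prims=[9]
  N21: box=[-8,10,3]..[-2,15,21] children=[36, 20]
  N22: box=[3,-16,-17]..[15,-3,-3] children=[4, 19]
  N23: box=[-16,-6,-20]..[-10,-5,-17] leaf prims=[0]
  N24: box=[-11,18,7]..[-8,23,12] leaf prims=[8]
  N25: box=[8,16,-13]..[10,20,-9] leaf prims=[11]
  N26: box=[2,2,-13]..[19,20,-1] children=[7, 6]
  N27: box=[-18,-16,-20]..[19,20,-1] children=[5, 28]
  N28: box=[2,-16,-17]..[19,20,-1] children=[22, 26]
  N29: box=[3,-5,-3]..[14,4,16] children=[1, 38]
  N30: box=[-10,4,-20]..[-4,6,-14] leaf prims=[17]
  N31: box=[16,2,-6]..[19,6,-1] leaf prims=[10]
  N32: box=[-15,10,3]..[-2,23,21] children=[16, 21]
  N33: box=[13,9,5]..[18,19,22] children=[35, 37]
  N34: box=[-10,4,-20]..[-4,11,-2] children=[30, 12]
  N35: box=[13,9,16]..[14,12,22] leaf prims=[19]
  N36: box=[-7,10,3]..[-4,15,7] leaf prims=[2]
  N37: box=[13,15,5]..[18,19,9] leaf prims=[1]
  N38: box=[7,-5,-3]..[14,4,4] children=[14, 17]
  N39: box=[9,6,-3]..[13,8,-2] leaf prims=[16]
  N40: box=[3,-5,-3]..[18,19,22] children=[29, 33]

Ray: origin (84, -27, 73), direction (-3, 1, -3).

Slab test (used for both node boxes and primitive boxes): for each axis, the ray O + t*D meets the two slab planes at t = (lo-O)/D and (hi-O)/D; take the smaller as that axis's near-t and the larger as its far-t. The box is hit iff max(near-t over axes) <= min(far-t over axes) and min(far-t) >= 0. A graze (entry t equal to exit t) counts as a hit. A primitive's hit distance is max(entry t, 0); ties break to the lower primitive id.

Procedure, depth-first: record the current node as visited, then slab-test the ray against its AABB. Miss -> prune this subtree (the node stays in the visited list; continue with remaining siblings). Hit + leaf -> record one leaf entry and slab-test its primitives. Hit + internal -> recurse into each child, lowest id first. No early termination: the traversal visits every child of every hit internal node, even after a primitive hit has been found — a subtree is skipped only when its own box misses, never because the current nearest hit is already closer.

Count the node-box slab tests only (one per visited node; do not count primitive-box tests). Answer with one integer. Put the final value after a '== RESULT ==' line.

Traverse from the root:
N0 x:[65/3,34] y:[11,50] z:[17,31] -> hit [65/3,31], descend [3, 27]
  N3 x:[22,33] y:[22,50] z:[17,76/3] -> hit [22,76/3], descend [32, 40]
    N32 x:[86/3,33] y:[37,50] z:[52/3,70/3] -> miss, prune
    N40 x:[22,27] y:[22,46] z:[17,76/3] -> hit [22,76/3], descend [29, 33]
      N29 x:[70/3,27] y:[22,31] z:[19,76/3] -> hit [70/3,76/3], descend [1, 38]
        N1 x:[80/3,27] y:[25,31] z:[19,58/3] -> miss, prune
        N38 x:[70/3,77/3] y:[22,31] z:[23,76/3] -> hit [70/3,76/3], descend [14, 17]
          N14 x:[74/3,77/3] y:[28,31] z:[71/3,76/3] -> miss, prune
          N17 x:[70/3,74/3] y:[22,27] z:[23,24] -> hit [70/3,24] leaf, test {P4@t=70/3}
      N33 x:[22,71/3] y:[36,46] z:[17,68/3] -> miss, prune
  N27 x:[65/3,34] y:[11,47] z:[74/3,31] -> hit [74/3,31], descend [5, 28]
    N5 x:[85/3,34] y:[15,38] z:[74/3,31] -> hit [85/3,31], descend [2, 34]
      N2 x:[85/3,34] y:[15,22] z:[74/3,31] -> miss, prune
      N34 x:[88/3,94/3] y:[31,38] z:[25,31] -> hit [31,31], descend [12, 30]
        N12 x:[30,91/3] y:[33,38] z:[25,80/3] -> miss, prune
        N30 x:[88/3,94/3] y:[31,33] z:[29,31] -> hit [31,31] leaf, test {P17@t=31}
    N28 x:[65/3,82/3] y:[11,47] z:[74/3,30] -> hit [74/3,82/3], descend [22, 26]
      N22 x:[23,27] y:[11,24] z:[76/3,30] -> miss, prune
      N26 x:[65/3,82/3] y:[29,47] z:[74/3,86/3] -> miss, prune

order=[0, 3, 32, 40, 29, 1, 38, 14, 17, 33, 27, 5, 2, 34, 12, 30, 28, 22, 26]  |boxes|=19  |leaves|=2  hit=P4

== RESULT ==
19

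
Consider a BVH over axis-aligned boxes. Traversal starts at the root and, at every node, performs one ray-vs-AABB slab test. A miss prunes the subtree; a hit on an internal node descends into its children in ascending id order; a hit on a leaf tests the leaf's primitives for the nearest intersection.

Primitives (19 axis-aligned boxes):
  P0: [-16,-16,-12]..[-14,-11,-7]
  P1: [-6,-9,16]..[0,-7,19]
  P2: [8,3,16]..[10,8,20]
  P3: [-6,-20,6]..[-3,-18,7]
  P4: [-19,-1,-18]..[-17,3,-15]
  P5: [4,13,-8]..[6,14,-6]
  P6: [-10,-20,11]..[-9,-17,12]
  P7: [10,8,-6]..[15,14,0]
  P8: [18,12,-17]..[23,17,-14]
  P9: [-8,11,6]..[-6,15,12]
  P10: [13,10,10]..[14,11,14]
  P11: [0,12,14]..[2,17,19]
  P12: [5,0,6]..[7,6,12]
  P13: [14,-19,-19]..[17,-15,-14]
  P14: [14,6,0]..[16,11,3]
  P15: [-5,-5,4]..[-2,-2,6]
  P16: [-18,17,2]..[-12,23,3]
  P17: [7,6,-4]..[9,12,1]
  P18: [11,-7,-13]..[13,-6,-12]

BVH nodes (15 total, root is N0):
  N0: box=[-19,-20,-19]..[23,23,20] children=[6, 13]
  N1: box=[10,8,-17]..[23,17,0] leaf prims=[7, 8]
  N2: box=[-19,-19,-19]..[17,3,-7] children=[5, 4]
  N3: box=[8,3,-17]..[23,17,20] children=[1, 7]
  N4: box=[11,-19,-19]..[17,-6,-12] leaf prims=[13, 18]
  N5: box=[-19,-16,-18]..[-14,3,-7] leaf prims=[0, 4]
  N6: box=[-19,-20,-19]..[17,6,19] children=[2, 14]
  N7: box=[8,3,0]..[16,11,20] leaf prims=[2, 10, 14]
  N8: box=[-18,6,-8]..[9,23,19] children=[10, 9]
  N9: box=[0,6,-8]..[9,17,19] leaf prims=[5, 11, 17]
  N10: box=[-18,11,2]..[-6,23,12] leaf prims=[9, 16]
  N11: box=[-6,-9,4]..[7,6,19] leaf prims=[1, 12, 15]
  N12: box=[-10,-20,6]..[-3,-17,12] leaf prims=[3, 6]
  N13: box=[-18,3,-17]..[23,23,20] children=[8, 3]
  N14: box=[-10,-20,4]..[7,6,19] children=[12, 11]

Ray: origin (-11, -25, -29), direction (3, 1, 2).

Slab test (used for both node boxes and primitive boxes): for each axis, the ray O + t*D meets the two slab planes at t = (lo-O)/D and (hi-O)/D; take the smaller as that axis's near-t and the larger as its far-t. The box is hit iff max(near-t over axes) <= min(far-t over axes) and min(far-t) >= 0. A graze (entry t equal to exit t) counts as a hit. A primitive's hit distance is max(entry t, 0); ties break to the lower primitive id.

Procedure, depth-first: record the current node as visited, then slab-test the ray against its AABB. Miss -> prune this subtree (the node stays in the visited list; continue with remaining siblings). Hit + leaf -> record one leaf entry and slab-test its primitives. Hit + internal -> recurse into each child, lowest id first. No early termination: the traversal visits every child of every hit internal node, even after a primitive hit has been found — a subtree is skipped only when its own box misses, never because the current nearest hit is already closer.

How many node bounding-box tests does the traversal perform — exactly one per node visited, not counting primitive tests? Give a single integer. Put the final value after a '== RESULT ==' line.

Walk:
N0 x:[-8/3,34/3] y:[5,48] z:[5,49/2] -> hit [5,34/3], descend [6, 13]
  N6 x:[-8/3,28/3] y:[5,31] z:[5,24] -> hit [5,28/3], descend [2, 14]
    N2 x:[-8/3,28/3] y:[6,28] z:[5,11] -> hit [6,28/3], descend [4, 5]
      N4 x:[22/3,28/3] y:[6,19] z:[5,17/2] -> hit [22/3,17/2] leaf, test {P13(miss), P18(miss)}
      N5 x:[-8/3,-1] y:[9,28] z:[11/2,11] -> miss, prune
    N14 x:[1/3,6] y:[5,31] z:[33/2,24] -> miss, prune
  N13 x:[-7/3,34/3] y:[28,48] z:[6,49/2] -> miss, prune

7 AABB tests over nodes [0, 6, 2, 4, 5, 14, 13]; 1 leaf entered; closest miss.

== RESULT ==
7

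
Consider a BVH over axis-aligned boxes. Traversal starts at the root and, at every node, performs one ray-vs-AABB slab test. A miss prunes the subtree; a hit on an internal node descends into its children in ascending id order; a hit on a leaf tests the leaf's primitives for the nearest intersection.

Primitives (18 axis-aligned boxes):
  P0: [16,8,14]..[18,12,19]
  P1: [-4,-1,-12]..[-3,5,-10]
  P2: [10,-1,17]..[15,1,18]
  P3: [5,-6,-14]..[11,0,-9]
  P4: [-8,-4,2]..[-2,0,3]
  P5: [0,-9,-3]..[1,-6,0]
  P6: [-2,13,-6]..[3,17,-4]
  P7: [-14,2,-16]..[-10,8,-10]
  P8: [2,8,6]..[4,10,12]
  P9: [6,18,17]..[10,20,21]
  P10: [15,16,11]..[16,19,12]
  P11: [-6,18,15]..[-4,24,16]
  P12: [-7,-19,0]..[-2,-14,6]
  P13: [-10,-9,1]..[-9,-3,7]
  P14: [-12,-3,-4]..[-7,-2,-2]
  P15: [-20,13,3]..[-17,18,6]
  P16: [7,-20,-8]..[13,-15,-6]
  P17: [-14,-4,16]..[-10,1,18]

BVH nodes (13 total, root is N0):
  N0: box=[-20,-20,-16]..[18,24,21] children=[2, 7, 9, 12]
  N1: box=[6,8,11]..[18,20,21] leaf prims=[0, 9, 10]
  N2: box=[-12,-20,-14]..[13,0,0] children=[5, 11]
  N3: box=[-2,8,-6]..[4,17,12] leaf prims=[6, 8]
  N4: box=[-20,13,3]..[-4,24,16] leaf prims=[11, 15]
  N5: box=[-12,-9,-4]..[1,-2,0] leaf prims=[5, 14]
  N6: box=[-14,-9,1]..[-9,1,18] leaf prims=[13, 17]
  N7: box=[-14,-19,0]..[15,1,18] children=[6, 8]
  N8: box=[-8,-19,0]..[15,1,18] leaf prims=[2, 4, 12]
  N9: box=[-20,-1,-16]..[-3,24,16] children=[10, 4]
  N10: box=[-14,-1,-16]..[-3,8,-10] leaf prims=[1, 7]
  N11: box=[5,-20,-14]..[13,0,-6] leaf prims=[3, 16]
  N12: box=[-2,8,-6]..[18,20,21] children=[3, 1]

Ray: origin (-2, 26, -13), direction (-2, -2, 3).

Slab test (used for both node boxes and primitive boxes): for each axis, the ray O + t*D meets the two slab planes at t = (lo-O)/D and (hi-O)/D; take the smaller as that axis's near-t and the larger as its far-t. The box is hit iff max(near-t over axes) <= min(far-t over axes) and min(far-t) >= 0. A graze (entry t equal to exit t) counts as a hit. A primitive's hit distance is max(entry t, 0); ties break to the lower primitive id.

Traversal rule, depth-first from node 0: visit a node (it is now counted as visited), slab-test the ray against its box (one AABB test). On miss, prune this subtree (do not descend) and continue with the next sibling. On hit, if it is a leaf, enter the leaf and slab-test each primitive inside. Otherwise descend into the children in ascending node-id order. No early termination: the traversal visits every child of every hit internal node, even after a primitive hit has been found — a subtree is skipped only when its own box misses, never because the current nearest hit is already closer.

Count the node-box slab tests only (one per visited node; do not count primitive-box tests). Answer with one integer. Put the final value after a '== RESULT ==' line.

Traverse from the root:
N0 x:[-10,9] y:[1,23] z:[-1,34/3] -> hit [1,9], descend [2, 7, 9, 12]
  N2 x:[-15/2,5] y:[13,23] z:[-1/3,13/3] -> miss, prune
  N7 x:[-17/2,6] y:[25/2,45/2] z:[13/3,31/3] -> miss, prune
  N9 x:[1/2,9] y:[1,27/2] z:[-1,29/3] -> hit [1,9], descend [4, 10]
    N4 x:[1,9] y:[1,13/2] z:[16/3,29/3] -> hit [16/3,13/2] leaf, test {P11(miss), P15(miss)}
    N10 x:[1/2,6] y:[9,27/2] z:[-1,1] -> miss, prune
  N12 x:[-10,0] y:[3,9] z:[7/3,34/3] -> miss, prune

order=[0, 2, 7, 9, 4, 10, 12]  |boxes|=7  |leaves|=1  hit=miss

== RESULT ==
7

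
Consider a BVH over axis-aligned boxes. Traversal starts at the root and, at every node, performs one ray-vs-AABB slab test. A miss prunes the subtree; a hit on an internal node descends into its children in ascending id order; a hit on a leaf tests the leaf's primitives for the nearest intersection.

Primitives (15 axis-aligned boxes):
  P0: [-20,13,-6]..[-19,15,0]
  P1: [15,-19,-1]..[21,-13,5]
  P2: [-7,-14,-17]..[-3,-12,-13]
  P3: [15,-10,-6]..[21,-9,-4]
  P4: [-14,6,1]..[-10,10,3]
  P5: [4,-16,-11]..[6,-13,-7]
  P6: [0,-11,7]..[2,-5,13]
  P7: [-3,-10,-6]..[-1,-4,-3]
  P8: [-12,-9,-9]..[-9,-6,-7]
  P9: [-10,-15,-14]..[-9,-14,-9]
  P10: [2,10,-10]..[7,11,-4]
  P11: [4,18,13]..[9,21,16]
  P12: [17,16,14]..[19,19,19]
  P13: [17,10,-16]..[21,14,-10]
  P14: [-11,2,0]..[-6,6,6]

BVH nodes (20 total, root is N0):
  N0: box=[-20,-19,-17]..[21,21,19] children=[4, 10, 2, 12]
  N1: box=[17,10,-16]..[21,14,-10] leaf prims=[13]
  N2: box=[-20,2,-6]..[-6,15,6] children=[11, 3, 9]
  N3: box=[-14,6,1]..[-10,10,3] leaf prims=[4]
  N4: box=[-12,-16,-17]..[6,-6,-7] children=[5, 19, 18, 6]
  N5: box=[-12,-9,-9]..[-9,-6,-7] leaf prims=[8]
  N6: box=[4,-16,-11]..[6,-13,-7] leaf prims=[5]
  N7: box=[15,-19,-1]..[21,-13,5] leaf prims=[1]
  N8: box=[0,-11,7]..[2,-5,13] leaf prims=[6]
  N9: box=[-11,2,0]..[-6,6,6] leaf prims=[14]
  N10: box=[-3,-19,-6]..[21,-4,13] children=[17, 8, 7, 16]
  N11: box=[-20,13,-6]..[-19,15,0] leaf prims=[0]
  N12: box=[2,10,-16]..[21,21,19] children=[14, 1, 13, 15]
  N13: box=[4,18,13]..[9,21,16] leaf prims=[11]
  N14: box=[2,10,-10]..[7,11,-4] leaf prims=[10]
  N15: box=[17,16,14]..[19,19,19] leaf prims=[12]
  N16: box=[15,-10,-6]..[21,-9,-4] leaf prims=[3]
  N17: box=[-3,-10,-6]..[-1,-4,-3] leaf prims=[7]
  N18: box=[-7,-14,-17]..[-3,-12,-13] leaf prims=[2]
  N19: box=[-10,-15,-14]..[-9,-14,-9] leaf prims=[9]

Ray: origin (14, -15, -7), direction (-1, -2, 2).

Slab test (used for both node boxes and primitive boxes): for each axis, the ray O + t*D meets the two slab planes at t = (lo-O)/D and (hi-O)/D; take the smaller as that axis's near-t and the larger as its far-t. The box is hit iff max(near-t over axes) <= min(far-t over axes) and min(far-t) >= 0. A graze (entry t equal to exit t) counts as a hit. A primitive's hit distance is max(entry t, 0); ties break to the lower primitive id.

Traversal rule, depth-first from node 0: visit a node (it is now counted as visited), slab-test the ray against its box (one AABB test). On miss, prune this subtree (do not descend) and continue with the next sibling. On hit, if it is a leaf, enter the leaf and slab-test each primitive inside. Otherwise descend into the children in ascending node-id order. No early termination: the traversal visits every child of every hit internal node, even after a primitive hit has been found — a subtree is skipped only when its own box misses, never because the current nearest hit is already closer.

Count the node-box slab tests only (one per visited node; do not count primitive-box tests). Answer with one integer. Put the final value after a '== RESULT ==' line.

Walk:
N0 x:[-7,34] y:[-18,2] z:[-5,13] -> hit [-5,2], descend [2, 4, 10, 12]
  N2 x:[20,34] y:[-15,-17/2] z:[1/2,13/2] -> miss, prune
  N4 x:[8,26] y:[-9/2,1/2] z:[-5,0] -> miss, prune
  N10 x:[-7,17] y:[-11/2,2] z:[1/2,10] -> hit [1/2,2], descend [7, 8, 16, 17]
    N7 x:[-7,-1] y:[-1,2] z:[3,6] -> miss, prune
    N8 x:[12,14] y:[-5,-2] z:[7,10] -> miss, prune
    N16 x:[-7,-1] y:[-3,-5/2] z:[1/2,3/2] -> miss, prune
    N17 x:[15,17] y:[-11/2,-5/2] z:[1/2,2] -> miss, prune
  N12 x:[-7,12] y:[-18,-25/2] z:[-9/2,13] -> miss, prune

Visited [0, 2, 4, 10, 7, 8, 16, 17, 12]. Tests: 9 box, 0 leaf. Nearest: miss.

== RESULT ==
9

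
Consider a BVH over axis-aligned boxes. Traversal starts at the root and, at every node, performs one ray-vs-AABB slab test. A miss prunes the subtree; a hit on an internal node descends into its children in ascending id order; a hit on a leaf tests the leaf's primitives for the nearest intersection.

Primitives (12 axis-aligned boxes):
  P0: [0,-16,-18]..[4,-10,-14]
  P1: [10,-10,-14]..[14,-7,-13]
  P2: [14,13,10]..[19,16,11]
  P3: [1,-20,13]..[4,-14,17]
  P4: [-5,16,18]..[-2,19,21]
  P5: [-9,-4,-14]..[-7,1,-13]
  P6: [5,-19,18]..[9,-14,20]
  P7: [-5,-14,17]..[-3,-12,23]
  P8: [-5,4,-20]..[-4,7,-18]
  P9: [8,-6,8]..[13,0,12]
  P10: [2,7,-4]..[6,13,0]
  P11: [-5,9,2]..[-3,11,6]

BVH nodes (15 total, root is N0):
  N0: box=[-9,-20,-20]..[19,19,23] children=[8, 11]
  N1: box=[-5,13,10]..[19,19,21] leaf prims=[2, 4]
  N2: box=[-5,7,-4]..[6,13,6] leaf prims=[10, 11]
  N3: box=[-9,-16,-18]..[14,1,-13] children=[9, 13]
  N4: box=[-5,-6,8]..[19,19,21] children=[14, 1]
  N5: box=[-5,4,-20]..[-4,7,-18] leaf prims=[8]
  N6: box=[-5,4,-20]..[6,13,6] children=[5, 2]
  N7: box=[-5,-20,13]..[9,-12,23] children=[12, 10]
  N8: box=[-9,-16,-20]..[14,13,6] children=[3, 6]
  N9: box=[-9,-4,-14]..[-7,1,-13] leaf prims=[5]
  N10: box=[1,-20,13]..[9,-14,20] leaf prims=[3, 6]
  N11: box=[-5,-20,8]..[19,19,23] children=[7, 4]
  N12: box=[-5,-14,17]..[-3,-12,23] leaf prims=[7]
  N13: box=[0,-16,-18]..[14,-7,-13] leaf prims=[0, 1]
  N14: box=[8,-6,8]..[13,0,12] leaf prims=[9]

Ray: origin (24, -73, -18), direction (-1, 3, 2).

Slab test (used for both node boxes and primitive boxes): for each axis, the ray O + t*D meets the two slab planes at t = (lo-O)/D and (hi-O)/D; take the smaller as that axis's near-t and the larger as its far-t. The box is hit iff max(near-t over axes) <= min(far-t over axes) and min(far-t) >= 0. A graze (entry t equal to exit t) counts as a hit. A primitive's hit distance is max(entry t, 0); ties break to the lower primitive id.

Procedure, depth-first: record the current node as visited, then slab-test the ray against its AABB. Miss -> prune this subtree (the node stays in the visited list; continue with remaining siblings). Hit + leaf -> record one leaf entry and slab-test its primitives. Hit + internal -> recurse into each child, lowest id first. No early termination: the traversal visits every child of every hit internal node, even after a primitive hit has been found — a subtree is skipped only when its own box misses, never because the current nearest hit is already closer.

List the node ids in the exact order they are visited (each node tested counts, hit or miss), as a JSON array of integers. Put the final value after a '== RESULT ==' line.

Traverse from the root:
N0 x:[5,33] y:[53/3,92/3] z:[-1,41/2] -> hit [53/3,41/2], descend [8, 11]
  N8 x:[10,33] y:[19,86/3] z:[-1,12] -> miss, prune
  N11 x:[5,29] y:[53/3,92/3] z:[13,41/2] -> hit [53/3,41/2], descend [4, 7]
    N4 x:[5,29] y:[67/3,92/3] z:[13,39/2] -> miss, prune
    N7 x:[15,29] y:[53/3,61/3] z:[31/2,41/2] -> hit [53/3,61/3], descend [10, 12]
      N10 x:[15,23] y:[53/3,59/3] z:[31/2,19] -> hit [53/3,19] leaf, test {P3(miss), P6@t=18}
      N12 x:[27,29] y:[59/3,61/3] z:[35/2,41/2] -> miss, prune

7 AABB tests over nodes [0, 8, 11, 4, 7, 10, 12]; 1 leaf entered; closest P6.

== RESULT ==
[0, 8, 11, 4, 7, 10, 12]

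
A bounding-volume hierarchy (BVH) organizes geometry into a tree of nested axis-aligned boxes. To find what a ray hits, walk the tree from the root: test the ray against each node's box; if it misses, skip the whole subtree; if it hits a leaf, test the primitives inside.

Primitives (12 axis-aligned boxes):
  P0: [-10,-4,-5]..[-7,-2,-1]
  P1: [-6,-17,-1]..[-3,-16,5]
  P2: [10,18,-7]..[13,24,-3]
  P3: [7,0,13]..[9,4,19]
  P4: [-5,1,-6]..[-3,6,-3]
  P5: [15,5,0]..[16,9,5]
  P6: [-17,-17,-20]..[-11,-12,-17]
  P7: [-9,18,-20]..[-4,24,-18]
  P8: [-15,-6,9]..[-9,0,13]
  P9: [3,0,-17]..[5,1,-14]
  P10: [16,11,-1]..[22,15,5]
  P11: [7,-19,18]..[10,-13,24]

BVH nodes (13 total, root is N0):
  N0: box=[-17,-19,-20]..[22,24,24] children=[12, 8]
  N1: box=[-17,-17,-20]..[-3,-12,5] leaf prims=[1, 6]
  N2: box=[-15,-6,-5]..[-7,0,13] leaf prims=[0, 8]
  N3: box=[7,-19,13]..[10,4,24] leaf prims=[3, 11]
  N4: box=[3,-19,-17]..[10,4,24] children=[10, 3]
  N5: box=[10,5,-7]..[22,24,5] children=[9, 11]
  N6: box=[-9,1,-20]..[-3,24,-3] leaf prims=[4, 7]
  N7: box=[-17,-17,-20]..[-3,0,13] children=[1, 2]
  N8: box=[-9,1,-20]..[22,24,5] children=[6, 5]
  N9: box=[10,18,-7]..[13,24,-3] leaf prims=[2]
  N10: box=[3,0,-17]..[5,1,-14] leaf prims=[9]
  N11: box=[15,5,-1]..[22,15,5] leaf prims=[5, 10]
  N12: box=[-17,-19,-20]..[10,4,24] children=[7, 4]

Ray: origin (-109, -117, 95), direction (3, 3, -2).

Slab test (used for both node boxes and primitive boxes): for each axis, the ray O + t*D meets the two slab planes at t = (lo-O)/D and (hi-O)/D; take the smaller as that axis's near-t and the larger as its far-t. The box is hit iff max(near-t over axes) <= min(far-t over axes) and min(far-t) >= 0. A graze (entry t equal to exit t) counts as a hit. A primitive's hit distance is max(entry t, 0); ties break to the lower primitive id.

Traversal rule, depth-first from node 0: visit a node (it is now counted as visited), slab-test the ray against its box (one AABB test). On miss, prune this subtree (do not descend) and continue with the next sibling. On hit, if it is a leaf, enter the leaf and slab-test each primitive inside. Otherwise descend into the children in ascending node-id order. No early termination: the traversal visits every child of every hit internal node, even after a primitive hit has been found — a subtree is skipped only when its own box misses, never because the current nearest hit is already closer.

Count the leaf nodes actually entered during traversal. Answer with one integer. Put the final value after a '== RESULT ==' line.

Trace the traversal:
N0 x:[92/3,131/3] y:[98/3,47] z:[71/2,115/2] -> hit [71/2,131/3], descend [8, 12]
  N8 x:[100/3,131/3] y:[118/3,47] z:[45,115/2] -> miss, prune
  N12 x:[92/3,119/3] y:[98/3,121/3] z:[71/2,115/2] -> hit [71/2,119/3], descend [4, 7]
    N4 x:[112/3,119/3] y:[98/3,121/3] z:[71/2,56] -> hit [112/3,119/3], descend [3, 10]
      N3 x:[116/3,119/3] y:[98/3,121/3] z:[71/2,41] -> hit [116/3,119/3] leaf, test {P3@t=39, P11(miss)}
      N10 x:[112/3,38] y:[39,118/3] z:[109/2,56] -> miss, prune
    N7 x:[92/3,106/3] y:[100/3,39] z:[41,115/2] -> miss, prune

7 AABB tests over nodes [0, 8, 12, 4, 3, 10, 7]; 1 leaf entered; closest P3.

== RESULT ==
1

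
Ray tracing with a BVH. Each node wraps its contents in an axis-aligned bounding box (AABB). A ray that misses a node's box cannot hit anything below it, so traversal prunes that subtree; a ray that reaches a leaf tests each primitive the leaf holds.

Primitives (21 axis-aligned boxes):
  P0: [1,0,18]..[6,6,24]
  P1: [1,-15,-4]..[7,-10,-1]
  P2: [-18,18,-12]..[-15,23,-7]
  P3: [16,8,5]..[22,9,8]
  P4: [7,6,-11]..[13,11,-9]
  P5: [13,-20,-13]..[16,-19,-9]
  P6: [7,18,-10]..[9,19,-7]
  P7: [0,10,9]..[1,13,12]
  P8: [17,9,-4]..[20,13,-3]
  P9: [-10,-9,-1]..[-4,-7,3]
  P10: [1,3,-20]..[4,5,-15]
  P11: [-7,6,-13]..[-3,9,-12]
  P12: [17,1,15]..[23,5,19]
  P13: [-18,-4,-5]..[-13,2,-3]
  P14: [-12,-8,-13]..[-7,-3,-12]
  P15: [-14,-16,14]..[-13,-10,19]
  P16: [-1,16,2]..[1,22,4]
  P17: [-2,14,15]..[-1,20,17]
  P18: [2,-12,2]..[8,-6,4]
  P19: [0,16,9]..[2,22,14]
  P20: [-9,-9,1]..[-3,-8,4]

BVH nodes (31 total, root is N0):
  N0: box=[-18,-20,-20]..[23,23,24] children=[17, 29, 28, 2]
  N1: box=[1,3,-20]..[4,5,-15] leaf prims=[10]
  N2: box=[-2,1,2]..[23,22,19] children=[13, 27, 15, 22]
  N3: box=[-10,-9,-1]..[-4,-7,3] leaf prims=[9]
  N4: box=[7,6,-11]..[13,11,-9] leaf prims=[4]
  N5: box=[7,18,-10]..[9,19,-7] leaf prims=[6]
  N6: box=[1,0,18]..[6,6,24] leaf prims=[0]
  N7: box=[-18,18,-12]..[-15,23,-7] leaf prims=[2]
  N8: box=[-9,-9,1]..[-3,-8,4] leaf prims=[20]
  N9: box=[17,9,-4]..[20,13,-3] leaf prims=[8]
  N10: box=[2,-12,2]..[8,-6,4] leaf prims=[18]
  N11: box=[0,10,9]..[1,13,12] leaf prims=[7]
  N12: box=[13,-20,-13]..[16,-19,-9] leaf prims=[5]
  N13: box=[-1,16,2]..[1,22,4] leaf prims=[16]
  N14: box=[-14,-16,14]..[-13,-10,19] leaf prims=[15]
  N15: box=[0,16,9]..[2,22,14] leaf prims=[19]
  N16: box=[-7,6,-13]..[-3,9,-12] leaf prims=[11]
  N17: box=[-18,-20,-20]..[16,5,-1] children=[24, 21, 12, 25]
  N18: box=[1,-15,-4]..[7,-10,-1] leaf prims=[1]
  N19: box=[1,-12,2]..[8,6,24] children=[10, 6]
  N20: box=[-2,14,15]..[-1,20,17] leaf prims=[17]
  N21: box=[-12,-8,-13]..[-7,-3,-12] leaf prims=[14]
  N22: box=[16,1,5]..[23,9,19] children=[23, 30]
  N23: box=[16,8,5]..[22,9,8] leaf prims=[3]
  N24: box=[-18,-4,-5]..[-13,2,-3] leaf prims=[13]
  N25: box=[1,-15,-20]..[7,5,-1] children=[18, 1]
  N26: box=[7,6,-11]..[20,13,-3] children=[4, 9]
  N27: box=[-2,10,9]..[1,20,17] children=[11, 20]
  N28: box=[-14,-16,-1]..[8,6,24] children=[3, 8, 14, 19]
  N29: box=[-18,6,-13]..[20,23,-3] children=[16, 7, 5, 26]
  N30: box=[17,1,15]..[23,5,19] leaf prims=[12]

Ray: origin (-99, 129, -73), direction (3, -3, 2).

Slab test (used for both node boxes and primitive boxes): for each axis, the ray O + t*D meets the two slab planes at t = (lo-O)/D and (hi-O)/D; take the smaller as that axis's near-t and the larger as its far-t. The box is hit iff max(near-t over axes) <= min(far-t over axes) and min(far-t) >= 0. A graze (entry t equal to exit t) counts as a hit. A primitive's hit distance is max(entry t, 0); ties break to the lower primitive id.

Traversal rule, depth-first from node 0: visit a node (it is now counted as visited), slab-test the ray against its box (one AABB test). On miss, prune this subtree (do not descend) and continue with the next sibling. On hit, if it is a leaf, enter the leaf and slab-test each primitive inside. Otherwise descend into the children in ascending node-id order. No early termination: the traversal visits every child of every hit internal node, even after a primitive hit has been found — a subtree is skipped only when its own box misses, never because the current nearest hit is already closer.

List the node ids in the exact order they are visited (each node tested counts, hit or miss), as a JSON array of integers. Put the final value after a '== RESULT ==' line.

Trace the traversal:
N0 x:[27,122/3] y:[106/3,149/3] z:[53/2,97/2] -> hit [106/3,122/3], descend [2, 17, 28, 29]
  N2 x:[97/3,122/3] y:[107/3,128/3] z:[75/2,46] -> hit [75/2,122/3], descend [13, 15, 22, 27]
    N13 x:[98/3,100/3] y:[107/3,113/3] z:[75/2,77/2] -> miss, prune
    N15 x:[33,101/3] y:[107/3,113/3] z:[41,87/2] -> miss, prune
    N22 x:[115/3,122/3] y:[40,128/3] z:[39,46] -> hit [40,122/3], descend [23, 30]
      N23 x:[115/3,121/3] y:[40,121/3] z:[39,81/2] -> hit [40,121/3] leaf, test {P3@t=40}
      N30 x:[116/3,122/3] y:[124/3,128/3] z:[44,46] -> miss, prune
    N27 x:[97/3,100/3] y:[109/3,119/3] z:[41,45] -> miss, prune
  N17 x:[27,115/3] y:[124/3,149/3] z:[53/2,36] -> miss, prune
  N28 x:[85/3,107/3] y:[41,145/3] z:[36,97/2] -> miss, prune
  N29 x:[27,119/3] y:[106/3,41] z:[30,35] -> miss, prune

11 AABB tests over nodes [0, 2, 13, 15, 22, 23, 30, 27, 17, 28, 29]; 1 leaf entered; closest P3.

== RESULT ==
[0, 2, 13, 15, 22, 23, 30, 27, 17, 28, 29]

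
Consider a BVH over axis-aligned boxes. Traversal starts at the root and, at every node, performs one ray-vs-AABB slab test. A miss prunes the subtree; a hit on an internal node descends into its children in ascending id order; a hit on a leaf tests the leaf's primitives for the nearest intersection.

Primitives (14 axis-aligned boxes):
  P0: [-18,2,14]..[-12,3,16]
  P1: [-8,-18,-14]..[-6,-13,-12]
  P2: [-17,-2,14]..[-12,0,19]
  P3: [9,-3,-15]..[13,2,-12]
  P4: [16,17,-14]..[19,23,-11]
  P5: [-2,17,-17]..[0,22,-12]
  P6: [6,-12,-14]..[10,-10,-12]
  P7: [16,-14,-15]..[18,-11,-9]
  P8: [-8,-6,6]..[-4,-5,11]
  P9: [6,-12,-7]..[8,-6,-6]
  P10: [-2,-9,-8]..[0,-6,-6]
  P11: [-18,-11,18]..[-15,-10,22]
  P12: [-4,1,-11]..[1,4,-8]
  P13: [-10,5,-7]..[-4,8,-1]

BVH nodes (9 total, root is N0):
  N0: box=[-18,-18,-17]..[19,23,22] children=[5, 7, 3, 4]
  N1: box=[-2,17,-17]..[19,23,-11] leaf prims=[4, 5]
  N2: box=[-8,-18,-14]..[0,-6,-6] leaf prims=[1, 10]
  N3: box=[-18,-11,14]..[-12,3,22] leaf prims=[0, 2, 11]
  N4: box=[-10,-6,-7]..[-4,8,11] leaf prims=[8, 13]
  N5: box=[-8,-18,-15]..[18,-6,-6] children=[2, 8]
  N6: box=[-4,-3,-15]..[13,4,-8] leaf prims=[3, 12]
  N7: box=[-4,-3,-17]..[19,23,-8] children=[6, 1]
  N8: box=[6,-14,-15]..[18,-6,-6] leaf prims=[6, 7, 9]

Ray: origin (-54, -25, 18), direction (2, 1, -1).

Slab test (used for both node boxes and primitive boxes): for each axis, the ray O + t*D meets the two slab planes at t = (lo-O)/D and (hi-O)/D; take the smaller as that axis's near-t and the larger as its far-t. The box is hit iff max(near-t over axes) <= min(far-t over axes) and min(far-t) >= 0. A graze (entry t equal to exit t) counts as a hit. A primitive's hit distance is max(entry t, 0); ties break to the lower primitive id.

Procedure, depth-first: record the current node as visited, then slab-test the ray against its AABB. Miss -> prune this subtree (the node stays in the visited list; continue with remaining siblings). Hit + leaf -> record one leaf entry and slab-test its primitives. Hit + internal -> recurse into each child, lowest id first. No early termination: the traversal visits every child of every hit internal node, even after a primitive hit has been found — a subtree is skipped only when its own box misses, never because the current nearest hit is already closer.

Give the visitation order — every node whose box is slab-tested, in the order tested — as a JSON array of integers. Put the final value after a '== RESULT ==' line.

Trace the traversal:
N0 x:[18,73/2] y:[7,48] z:[-4,35] -> hit [18,35], descend [3, 4, 5, 7]
  N3 x:[18,21] y:[14,28] z:[-4,4] -> miss, prune
  N4 x:[22,25] y:[19,33] z:[7,25] -> hit [22,25] leaf, test {P8(miss), P13(miss)}
  N5 x:[23,36] y:[7,19] z:[24,33] -> miss, prune
  N7 x:[25,73/2] y:[22,48] z:[26,35] -> hit [26,35], descend [1, 6]
    N1 x:[26,73/2] y:[42,48] z:[29,35] -> miss, prune
    N6 x:[25,67/2] y:[22,29] z:[26,33] -> hit [26,29] leaf, test {P3(miss), P12@t=26}

Visited [0, 3, 4, 5, 7, 1, 6]. Tests: 7 box, 2 leaf. Nearest: P12.

== RESULT ==
[0, 3, 4, 5, 7, 1, 6]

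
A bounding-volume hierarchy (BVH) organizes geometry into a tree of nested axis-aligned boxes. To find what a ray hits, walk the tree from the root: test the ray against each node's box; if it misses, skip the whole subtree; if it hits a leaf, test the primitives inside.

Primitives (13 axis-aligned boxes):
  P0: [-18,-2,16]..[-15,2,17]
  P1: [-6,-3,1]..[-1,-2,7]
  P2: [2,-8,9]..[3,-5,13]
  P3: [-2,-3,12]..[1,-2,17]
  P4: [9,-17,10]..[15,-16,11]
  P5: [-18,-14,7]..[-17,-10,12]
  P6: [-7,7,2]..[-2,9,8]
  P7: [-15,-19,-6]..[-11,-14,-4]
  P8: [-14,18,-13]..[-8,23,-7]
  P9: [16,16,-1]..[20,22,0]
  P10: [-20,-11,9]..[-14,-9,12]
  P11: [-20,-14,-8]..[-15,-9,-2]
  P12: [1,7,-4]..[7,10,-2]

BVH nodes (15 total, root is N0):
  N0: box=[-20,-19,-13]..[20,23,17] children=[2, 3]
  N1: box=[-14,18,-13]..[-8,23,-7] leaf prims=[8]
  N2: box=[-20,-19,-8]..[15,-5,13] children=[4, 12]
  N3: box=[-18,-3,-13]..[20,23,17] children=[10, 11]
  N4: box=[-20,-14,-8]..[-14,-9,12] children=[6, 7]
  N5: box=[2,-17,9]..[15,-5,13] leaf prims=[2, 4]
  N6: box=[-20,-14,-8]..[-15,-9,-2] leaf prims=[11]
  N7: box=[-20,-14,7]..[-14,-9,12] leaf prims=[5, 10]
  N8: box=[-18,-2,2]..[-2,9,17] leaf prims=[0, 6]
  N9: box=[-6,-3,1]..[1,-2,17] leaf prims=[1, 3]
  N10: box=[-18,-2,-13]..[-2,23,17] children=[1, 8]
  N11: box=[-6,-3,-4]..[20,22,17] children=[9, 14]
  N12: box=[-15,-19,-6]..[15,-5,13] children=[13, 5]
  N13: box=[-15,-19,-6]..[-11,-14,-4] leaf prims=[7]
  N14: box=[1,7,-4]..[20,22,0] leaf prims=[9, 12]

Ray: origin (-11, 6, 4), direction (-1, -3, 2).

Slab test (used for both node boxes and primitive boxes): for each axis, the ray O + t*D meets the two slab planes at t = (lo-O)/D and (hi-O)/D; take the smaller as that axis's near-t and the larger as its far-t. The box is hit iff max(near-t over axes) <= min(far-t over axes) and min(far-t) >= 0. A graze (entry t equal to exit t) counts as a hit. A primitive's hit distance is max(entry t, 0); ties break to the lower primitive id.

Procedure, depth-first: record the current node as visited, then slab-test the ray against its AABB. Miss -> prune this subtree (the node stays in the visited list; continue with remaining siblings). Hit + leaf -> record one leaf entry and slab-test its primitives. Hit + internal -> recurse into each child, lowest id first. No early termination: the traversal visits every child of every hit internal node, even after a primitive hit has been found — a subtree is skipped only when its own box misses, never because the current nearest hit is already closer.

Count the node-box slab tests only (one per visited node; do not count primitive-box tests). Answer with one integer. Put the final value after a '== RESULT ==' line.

Trace the traversal:
N0 x:[-31,9] y:[-17/3,25/3] z:[-17/2,13/2] -> hit [-17/3,13/2], descend [2, 3]
  N2 x:[-26,9] y:[11/3,25/3] z:[-6,9/2] -> hit [11/3,9/2], descend [4, 12]
    N4 x:[3,9] y:[5,20/3] z:[-6,4] -> miss, prune
    N12 x:[-26,4] y:[11/3,25/3] z:[-5,9/2] -> hit [11/3,4], descend [5, 13]
      N5 x:[-26,-13] y:[11/3,23/3] z:[5/2,9/2] -> miss, prune
      N13 x:[0,4] y:[20/3,25/3] z:[-5,-4] -> miss, prune
  N3 x:[-31,7] y:[-17/3,3] z:[-17/2,13/2] -> hit [-17/3,3], descend [10, 11]
    N10 x:[-9,7] y:[-17/3,8/3] z:[-17/2,13/2] -> hit [-17/3,8/3], descend [1, 8]
      N1 x:[-3,3] y:[-17/3,-4] z:[-17/2,-11/2] -> miss, prune
      N8 x:[-9,7] y:[-1,8/3] z:[-1,13/2] -> hit [-1,8/3] leaf, test {P0(miss), P6(miss)}
    N11 x:[-31,-5] y:[-16/3,3] z:[-4,13/2] -> miss, prune

11 AABB tests over nodes [0, 2, 4, 12, 5, 13, 3, 10, 1, 8, 11]; 1 leaf entered; closest miss.

== RESULT ==
11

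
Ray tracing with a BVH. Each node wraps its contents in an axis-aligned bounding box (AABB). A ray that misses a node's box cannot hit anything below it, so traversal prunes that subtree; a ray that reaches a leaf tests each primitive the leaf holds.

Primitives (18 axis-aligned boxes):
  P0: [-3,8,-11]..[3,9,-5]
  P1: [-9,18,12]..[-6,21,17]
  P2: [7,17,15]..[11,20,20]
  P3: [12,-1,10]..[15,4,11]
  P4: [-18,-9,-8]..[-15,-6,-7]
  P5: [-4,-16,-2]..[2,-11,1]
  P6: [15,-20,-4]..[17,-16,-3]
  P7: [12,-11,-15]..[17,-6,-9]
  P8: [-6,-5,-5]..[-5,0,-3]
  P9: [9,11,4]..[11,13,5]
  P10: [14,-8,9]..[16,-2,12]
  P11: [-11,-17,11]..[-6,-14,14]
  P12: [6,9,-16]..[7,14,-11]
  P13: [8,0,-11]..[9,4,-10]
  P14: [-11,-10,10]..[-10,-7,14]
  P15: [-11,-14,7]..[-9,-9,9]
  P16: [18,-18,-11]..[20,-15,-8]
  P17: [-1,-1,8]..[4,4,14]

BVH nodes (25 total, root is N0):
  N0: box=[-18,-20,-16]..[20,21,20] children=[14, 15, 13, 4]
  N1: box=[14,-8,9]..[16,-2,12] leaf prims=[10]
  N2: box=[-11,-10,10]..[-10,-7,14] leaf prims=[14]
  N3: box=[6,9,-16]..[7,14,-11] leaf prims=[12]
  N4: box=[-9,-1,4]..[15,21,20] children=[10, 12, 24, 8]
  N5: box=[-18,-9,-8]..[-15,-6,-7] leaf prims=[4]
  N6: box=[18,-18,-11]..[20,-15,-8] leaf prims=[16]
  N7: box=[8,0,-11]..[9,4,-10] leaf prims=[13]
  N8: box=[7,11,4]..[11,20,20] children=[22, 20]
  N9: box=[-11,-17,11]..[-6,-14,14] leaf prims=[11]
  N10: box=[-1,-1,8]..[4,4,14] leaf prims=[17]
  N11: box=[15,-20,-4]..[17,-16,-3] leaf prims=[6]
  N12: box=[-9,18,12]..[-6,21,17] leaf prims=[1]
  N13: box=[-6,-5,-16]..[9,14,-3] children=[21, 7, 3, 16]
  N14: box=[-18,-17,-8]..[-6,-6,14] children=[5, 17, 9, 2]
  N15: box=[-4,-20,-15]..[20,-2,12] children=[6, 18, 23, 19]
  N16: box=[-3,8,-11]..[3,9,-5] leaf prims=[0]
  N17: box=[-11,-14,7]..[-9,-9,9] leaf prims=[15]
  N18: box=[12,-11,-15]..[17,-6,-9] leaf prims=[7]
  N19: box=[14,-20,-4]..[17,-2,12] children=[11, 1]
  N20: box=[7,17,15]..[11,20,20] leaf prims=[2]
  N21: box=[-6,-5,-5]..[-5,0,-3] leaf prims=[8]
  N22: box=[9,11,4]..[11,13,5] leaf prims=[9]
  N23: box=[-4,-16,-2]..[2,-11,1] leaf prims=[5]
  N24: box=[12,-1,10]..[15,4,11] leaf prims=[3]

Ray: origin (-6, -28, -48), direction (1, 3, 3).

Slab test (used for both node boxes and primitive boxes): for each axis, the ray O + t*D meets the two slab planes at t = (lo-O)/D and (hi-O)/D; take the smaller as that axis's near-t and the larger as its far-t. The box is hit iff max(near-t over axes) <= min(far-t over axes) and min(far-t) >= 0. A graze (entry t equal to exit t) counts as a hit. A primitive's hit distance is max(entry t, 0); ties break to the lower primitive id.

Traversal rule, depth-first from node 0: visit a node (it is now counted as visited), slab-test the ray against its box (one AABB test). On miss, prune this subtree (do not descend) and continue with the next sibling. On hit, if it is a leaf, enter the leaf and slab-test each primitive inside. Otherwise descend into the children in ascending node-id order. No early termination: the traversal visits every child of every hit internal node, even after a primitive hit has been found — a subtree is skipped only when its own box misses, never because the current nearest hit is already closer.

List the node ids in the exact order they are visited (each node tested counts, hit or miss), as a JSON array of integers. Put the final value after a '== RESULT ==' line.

Trace the traversal:
N0 x:[-12,26] y:[8/3,49/3] z:[32/3,68/3] -> hit [32/3,49/3], descend [4, 13, 14, 15]
  N4 x:[-3,21] y:[9,49/3] z:[52/3,68/3] -> miss, prune
  N13 x:[0,15] y:[23/3,14] z:[32/3,15] -> hit [32/3,14], descend [3, 7, 16, 21]
    N3 x:[12,13] y:[37/3,14] z:[32/3,37/3] -> hit [37/3,37/3] leaf, test {P12@t=37/3}
    N7 x:[14,15] y:[28/3,32/3] z:[37/3,38/3] -> miss, prune
    N16 x:[3,9] y:[12,37/3] z:[37/3,43/3] -> miss, prune
    N21 x:[0,1] y:[23/3,28/3] z:[43/3,15] -> miss, prune
  N14 x:[-12,0] y:[11/3,22/3] z:[40/3,62/3] -> miss, prune
  N15 x:[2,26] y:[8/3,26/3] z:[11,20] -> miss, prune

order=[0, 4, 13, 3, 7, 16, 21, 14, 15]  |boxes|=9  |leaves|=1  hit=P12

== RESULT ==
[0, 4, 13, 3, 7, 16, 21, 14, 15]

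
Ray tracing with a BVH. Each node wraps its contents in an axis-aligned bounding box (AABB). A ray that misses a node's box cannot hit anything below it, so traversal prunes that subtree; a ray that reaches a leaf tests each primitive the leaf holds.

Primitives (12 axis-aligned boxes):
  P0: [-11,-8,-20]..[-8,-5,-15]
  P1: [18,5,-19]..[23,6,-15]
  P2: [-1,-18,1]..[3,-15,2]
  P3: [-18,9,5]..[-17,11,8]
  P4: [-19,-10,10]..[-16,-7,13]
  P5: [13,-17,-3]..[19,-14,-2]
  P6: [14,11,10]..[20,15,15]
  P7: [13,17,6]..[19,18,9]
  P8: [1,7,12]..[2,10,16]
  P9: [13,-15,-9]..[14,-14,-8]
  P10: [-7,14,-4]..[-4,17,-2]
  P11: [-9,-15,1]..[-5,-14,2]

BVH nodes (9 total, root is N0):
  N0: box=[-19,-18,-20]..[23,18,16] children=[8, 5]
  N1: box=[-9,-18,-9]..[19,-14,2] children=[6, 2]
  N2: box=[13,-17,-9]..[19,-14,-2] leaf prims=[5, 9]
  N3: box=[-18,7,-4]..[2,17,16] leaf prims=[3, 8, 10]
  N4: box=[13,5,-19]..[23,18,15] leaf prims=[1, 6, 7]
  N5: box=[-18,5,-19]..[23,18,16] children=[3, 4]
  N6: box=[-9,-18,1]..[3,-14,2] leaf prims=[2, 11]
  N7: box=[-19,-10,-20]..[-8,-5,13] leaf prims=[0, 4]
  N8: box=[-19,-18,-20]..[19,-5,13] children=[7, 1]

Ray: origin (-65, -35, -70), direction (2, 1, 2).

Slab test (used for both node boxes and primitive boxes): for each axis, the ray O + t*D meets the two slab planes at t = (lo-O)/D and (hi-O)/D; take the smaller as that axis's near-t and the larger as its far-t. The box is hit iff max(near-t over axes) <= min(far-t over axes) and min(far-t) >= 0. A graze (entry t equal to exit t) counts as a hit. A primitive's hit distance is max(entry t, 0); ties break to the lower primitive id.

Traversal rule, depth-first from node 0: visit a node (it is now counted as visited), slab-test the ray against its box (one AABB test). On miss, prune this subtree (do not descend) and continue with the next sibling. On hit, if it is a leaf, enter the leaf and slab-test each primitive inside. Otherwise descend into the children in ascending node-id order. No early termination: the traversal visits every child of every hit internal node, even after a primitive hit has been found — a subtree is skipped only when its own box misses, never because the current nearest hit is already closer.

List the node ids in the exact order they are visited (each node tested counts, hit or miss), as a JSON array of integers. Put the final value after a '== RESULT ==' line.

Trace the traversal:
N0 x:[23,44] y:[17,53] z:[25,43] -> hit [25,43], descend [5, 8]
  N5 x:[47/2,44] y:[40,53] z:[51/2,43] -> hit [40,43], descend [3, 4]
    N3 x:[47/2,67/2] y:[42,52] z:[33,43] -> miss, prune
    N4 x:[39,44] y:[40,53] z:[51/2,85/2] -> hit [40,85/2] leaf, test {P1(miss), P6(miss), P7(miss)}
  N8 x:[23,42] y:[17,30] z:[25,83/2] -> hit [25,30], descend [1, 7]
    N1 x:[28,42] y:[17,21] z:[61/2,36] -> miss, prune
    N7 x:[23,57/2] y:[25,30] z:[25,83/2] -> hit [25,57/2] leaf, test {P0@t=27, P4(miss)}

order=[0, 5, 3, 4, 8, 1, 7]  |boxes|=7  |leaves|=2  hit=P0

== RESULT ==
[0, 5, 3, 4, 8, 1, 7]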